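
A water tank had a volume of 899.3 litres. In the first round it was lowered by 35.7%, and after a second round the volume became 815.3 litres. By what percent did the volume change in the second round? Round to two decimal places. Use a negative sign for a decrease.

40.99%

After the first round: 899.3 × 0.643 = 578.2499.
Second-round multiplier: 815.3 ÷ 578.2499 ≈ 1.409944.
That is a change of 40.99%.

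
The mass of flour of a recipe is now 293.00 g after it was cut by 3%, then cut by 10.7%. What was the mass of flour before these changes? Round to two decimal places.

The overall multiplier applied was 0.97 × 0.893 = 0.86621.
So the original mass of flour was 293.00 ÷ 0.86621 ≈ 338.26 g.

338.26 g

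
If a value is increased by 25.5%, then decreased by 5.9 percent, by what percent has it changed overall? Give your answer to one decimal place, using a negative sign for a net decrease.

18.1%

A 25.5% increase multiplies by 1.255.
Then a 5.9% decrease: 1.255 × 0.941 = 1.180955.
Overall factor 1.180955, i.e. 18.1%.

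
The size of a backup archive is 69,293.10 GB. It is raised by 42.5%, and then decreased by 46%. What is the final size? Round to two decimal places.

After the 42.5% increase: 69,293.10 × 1.425 = 98742.6675.
46% decrease: 98742.6675 × 0.54 = 53321.04045 ≈ 53,321.04.

53,321.04 GB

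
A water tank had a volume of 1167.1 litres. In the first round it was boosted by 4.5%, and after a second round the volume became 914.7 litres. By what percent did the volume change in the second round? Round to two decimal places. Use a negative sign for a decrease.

After the first round: 1167.1 × 1.045 = 1219.6195.
Second-round multiplier: 914.7 ÷ 1219.6195 ≈ 0.749988.
That is a change of -25.00%.

-25.00%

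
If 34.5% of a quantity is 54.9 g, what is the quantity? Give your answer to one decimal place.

54.9 g ÷ 0.345 ≈ 159.1 g.

159.1 g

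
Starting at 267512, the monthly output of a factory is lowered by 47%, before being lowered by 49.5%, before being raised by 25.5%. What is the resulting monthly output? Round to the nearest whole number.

89857

Each change multiplies by a factor: 0.53 × 0.505 × 1.255 = 0.33590075.
267512 × 0.33590075 = 89857.481434 ≈ 89857.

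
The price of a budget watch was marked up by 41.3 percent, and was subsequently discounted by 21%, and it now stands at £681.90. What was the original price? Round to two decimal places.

£610.87

Undoing the 21% decrease: £681.90 ÷ 0.79 ≈ £863.164557.
Undoing the 41.3% increase: £863.164557 ÷ 1.413 ≈ £610.87.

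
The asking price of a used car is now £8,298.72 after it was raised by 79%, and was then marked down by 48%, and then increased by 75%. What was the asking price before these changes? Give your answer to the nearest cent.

Undoing the 75% increase: £8,298.72 ÷ 1.75 ≈ £4742.125714.
Undoing the 48% decrease: £4742.125714 ÷ 0.52 ≈ £9119.472527.
Undoing the 79% increase: £9119.472527 ÷ 1.79 ≈ £5,094.68.

£5,094.68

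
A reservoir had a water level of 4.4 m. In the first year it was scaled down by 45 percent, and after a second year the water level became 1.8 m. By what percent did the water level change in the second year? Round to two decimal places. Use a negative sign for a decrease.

After the first year: 4.4 × 0.55 = 2.42.
Second-year multiplier: 1.8 ÷ 2.42 ≈ 0.743802.
That is a change of -25.62%.

-25.62%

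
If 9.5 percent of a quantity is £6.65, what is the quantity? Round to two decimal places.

£70.00

£6.65 ÷ 0.095 = £70.00.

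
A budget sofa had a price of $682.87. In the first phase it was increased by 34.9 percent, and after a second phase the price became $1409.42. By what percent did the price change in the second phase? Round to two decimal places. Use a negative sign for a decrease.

After the first phase: $682.87 × 1.349 = $921.19163.
Second-phase multiplier: $1409.42 ÷ $921.19163 ≈ 1.529997.
That is a change of 53.00%.

53.00%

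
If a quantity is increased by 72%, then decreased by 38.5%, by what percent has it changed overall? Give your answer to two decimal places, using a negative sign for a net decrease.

5.78%

A 72% increase multiplies by 1.72.
Then a 38.5% decrease: 1.72 × 0.615 = 1.0578.
Overall factor 1.0578, i.e. 5.78%.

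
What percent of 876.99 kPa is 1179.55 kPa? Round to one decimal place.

134.5%

1179.55 kPa ÷ 876.99 kPa ≈ 134.5%.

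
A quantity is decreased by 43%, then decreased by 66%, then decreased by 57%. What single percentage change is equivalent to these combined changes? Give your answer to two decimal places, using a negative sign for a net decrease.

-91.67%

A 43% decrease multiplies by 0.57.
Then a 66% decrease: 0.57 × 0.34 = 0.1938.
Then a 57% decrease: 0.1938 × 0.43 = 0.083334.
Overall factor 0.083334, i.e. -91.67%.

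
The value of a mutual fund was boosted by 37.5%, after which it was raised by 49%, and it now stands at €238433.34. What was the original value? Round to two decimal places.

The overall multiplier applied was 1.375 × 1.49 = 2.04875.
So the original value was €238433.34 ÷ 2.04875 ≈ €116379.91.

€116379.91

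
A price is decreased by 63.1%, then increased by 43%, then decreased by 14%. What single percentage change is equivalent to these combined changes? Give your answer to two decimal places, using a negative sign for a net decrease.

-54.62%

The combined multiplier is 0.369 × 1.43 × 0.86 = 0.4537962.
That corresponds to a decrease of 54.62%.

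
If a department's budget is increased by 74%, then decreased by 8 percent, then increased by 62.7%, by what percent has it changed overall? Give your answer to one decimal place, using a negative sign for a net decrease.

A 74% increase multiplies by 1.74.
Then an 8% decrease: 1.74 × 0.92 = 1.6008.
Then a 62.7% increase: 1.6008 × 1.627 = 2.6045016.
Overall factor 2.6045016, i.e. 160.5%.

160.5%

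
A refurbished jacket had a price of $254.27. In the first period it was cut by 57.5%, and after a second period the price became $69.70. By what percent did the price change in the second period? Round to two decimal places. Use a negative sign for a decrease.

After the first period: $254.27 × 0.425 = $108.06475.
Second-period multiplier: $69.70 ÷ $108.06475 ≈ 0.644984.
That is a change of -35.50%.

-35.50%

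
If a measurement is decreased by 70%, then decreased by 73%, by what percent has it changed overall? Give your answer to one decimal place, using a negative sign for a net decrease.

-91.9%

A 70% decrease multiplies by 0.3.
Then a 73% decrease: 0.3 × 0.27 = 0.081.
Overall factor 0.081, i.e. -91.9%.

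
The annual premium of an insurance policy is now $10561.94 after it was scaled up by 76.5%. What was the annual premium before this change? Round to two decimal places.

$5984.10

The overall multiplier applied was 1.765.
So the original annual premium was $10561.94 ÷ 1.765 ≈ $5984.10.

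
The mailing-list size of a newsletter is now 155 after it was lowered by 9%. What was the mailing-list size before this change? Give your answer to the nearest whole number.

170

The overall multiplier applied was 0.91.
So the original mailing-list size was 155 ÷ 0.91 ≈ 170.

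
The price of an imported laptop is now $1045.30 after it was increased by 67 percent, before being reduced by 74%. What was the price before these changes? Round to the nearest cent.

The overall multiplier applied was 1.67 × 0.26 = 0.4342.
So the original price was $1045.30 ÷ 0.4342 ≈ $2407.42.

$2407.42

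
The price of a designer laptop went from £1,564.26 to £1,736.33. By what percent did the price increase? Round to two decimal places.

11.00%

Change: £1,736.33 − £1,564.26 = £172.07.
Relative to the original: £172.07 ÷ £1,564.26 ≈ 11.00%.
So the price increased by 11.00%.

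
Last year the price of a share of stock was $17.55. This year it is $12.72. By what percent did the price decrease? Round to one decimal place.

27.5%

Change: $12.72 − $17.55 = -$4.83.
Relative to the original: -$4.83 ÷ $17.55 ≈ -27.5%.
So the price decreased by 27.5%.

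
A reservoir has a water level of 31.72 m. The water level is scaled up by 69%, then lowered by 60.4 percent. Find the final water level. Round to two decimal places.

Each change multiplies by a factor: 1.69 × 0.396 = 0.66924.
31.72 × 0.66924 = 21.2282928 ≈ 21.23.

21.23 m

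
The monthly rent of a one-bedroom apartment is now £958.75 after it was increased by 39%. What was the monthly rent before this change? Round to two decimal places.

The overall multiplier applied was 1.39.
So the original monthly rent was £958.75 ÷ 1.39 ≈ £689.75.

£689.75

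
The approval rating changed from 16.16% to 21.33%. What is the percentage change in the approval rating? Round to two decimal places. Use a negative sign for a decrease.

31.99%

The change is 21.33 − 16.16 = 5.17 percentage points.
Relative to the original 16.16%, that is 5.17 ÷ 16.16 ≈ 31.99%.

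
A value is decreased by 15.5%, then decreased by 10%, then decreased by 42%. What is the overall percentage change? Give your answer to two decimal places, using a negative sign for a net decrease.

A 15.5% decrease multiplies by 0.845.
Then a 10% decrease: 0.845 × 0.9 = 0.7605.
Then a 42% decrease: 0.7605 × 0.58 = 0.44109.
Overall factor 0.44109, i.e. -55.89%.

-55.89%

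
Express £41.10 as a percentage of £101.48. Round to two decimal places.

£41.10 ÷ £101.48 ≈ 40.50%.

40.50%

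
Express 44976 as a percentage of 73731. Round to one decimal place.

44976 ÷ 73731 ≈ 61.0%.

61.0%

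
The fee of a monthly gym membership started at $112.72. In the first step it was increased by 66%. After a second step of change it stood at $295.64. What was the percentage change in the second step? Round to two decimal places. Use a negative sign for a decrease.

After the first step: $112.72 × 1.66 = $187.1152.
Second-step multiplier: $295.64 ÷ $187.1152 ≈ 1.579989.
That is a change of 58.00%.

58.00%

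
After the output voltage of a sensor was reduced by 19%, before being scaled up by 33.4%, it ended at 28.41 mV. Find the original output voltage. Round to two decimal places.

The overall multiplier applied was 0.81 × 1.334 = 1.08054.
So the original output voltage was 28.41 ÷ 1.08054 ≈ 26.29 mV.

26.29 mV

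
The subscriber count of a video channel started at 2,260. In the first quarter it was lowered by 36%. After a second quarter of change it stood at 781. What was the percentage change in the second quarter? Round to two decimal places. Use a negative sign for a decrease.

After the first quarter: 2,260 × 0.64 = 1446.4.
Second-quarter multiplier: 781 ÷ 1446.4 ≈ 0.539961.
That is a change of -46.00%.

-46.00%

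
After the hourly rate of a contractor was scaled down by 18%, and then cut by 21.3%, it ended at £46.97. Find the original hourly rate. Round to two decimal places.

£72.78

The overall multiplier applied was 0.82 × 0.787 = 0.64534.
So the original hourly rate was £46.97 ÷ 0.64534 ≈ £72.78.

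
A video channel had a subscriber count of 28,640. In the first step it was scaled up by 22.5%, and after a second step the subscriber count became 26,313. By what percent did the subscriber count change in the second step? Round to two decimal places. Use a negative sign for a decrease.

-25.00%

After the first step: 28,640 × 1.225 = 35084.
Second-step multiplier: 26,313 ÷ 35084 ≈ 0.75.
That is a change of -25.00%.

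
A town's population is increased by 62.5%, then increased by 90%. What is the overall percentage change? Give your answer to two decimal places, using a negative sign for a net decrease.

208.75%

The combined multiplier is 1.625 × 1.9 = 3.0875.
That corresponds to an increase of 208.75%.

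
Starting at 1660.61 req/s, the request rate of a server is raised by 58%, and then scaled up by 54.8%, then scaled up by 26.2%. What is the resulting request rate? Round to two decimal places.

5125.72 req/s

After the 58% increase: 1660.61 × 1.58 = 2623.7638.
54.8% increase: 2623.7638 × 1.548 = 4061.5863624.
Apply the 26.2% increase: 4061.5863624 × 1.262 = 5125.7219893488 ≈ 5125.72.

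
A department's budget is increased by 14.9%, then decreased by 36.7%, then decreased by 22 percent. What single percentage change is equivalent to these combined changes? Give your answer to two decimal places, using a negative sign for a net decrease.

-43.27%

A 14.9% increase multiplies by 1.149.
Then a 36.7% decrease: 1.149 × 0.633 = 0.727317.
Then a 22% decrease: 0.727317 × 0.78 = 0.56730726.
Overall factor 0.56730726, i.e. -43.27%.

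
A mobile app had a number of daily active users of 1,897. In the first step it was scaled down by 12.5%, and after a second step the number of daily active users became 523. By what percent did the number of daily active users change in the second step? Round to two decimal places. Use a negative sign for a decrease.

After the first step: 1,897 × 0.875 = 1659.875.
Second-step multiplier: 523 ÷ 1659.875 ≈ 0.315084.
That is a change of -68.49%.

-68.49%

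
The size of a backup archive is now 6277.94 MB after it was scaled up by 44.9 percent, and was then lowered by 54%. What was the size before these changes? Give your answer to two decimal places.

Undoing the 54% decrease: 6277.94 ÷ 0.46 ≈ 13647.695652.
Undoing the 44.9% increase: 13647.695652 ÷ 1.449 ≈ 9418.70 MB.

9418.70 MB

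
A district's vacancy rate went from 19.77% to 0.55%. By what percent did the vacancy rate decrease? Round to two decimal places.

97.22%

The change is 0.55 − 19.77 = -19.22 percentage points.
Relative to the original 19.77%, that is -19.22 ÷ 19.77 ≈ -97.22%.
So the vacancy rate fell by 97.22%.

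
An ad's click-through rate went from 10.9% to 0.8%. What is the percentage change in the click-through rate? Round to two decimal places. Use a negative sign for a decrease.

-92.66%

The change is 0.8 − 10.9 = -10.1 percentage points.
Relative to the original 10.9%, that is -10.1 ÷ 10.9 ≈ -92.66%.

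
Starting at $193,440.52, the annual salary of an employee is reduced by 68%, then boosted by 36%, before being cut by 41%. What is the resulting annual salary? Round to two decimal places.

$49,669.34

Apply the 68% decrease: $193,440.52 × 0.32 = $61900.9664.
36% increase: $61900.9664 × 1.36 = $84185.314304.
41% decrease: $84185.314304 × 0.59 = $49669.33543936 ≈ $49,669.34.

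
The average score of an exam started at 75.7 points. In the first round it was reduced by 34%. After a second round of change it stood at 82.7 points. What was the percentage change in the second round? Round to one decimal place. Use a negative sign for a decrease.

65.5%

After the first round: 75.7 × 0.66 = 49.962.
Second-round multiplier: 82.7 ÷ 49.962 ≈ 1.65526.
That is a change of 65.5%.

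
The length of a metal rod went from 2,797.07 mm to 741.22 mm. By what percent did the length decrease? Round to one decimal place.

73.5%

Change: 741.22 − 2,797.07 = -2,055.85.
Relative to the original: -2,055.85 ÷ 2,797.07 ≈ -73.5%.
So the length decreased by 73.5%.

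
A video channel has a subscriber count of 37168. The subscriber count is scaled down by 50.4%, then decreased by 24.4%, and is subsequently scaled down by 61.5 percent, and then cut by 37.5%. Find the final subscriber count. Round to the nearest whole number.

50.4% decrease: 37168 × 0.496 = 18435.328.
24.4% decrease: 18435.328 × 0.756 = 13937.107968.
61.5% decrease: 13937.107968 × 0.385 = 5365.78656768.
37.5% decrease: 5365.78656768 × 0.625 = 3353.6166048 ≈ 3354.

3354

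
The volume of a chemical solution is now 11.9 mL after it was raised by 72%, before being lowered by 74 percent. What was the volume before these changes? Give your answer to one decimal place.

26.6 mL

The overall multiplier applied was 1.72 × 0.26 = 0.4472.
So the original volume was 11.9 ÷ 0.4472 ≈ 26.6 mL.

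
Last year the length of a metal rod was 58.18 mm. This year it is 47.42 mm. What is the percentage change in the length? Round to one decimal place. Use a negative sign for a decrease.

-18.5%

Change: 47.42 − 58.18 = -10.76.
Relative to the original: -10.76 ÷ 58.18 ≈ -18.5%.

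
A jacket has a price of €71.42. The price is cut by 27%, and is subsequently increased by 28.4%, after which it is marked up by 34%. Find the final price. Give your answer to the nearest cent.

€89.70

After the 27% decrease: €71.42 × 0.73 = €52.1366.
After the 28.4% increase: €52.1366 × 1.284 = €66.9433944.
34% increase: €66.9433944 × 1.34 = €89.704148496 ≈ €89.70.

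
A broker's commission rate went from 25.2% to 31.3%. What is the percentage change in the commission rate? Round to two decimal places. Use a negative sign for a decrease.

24.21%

The change is 31.3 − 25.2 = 6.1 percentage points.
Relative to the original 25.2%, that is 6.1 ÷ 25.2 ≈ 24.21%.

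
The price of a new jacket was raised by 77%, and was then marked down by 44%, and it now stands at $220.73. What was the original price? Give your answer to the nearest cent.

$222.69

The overall multiplier applied was 1.77 × 0.56 = 0.9912.
So the original price was $220.73 ÷ 0.9912 ≈ $222.69.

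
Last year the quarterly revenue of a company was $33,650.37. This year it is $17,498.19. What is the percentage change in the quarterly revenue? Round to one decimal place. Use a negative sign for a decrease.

Change: $17,498.19 − $33,650.37 = -$16,152.18.
Relative to the original: -$16,152.18 ÷ $33,650.37 ≈ -48.0%.

-48.0%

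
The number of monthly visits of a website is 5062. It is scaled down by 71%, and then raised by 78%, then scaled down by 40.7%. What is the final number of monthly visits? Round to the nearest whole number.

1550

Each change multiplies by a factor: 0.29 × 1.78 × 0.593 = 0.3061066.
5062 × 0.3061066 = 1549.5116092 ≈ 1550.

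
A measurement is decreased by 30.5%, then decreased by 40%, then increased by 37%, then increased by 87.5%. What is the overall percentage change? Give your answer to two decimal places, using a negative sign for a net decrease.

7.12%

The combined multiplier is 0.695 × 0.6 × 1.37 × 1.875 = 1.07116875.
That corresponds to an increase of 7.12%.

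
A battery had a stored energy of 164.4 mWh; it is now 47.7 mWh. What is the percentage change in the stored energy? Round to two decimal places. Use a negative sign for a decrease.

Change: 47.7 − 164.4 = -116.7.
Relative to the original: -116.7 ÷ 164.4 ≈ -70.99%.

-70.99%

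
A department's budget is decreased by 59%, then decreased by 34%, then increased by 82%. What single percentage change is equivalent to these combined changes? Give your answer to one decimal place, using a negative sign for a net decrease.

The combined multiplier is 0.41 × 0.66 × 1.82 = 0.492492.
That corresponds to a decrease of 50.8%.

-50.8%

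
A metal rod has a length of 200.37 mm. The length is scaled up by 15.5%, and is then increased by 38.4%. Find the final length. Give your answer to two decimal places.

320.30 mm

Each change multiplies by a factor: 1.155 × 1.384 = 1.59852.
200.37 × 1.59852 = 320.2954524 ≈ 320.30.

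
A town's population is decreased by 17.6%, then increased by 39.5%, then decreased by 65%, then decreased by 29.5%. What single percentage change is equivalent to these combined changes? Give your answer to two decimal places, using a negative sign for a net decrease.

A 17.6% decrease multiplies by 0.824.
Then a 39.5% increase: 0.824 × 1.395 = 1.14948.
Then a 65% decrease: 1.14948 × 0.35 = 0.402318.
Then a 29.5% decrease: 0.402318 × 0.705 = 0.28363419.
Overall factor 0.28363419, i.e. -71.64%.

-71.64%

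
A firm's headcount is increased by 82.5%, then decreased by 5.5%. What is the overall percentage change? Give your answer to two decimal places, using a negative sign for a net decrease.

72.46%

The combined multiplier is 1.825 × 0.945 = 1.724625.
That corresponds to an increase of 72.46%.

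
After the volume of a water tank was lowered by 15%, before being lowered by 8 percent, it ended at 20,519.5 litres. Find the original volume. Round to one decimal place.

26,239.8 litres

The overall multiplier applied was 0.85 × 0.92 = 0.782.
So the original volume was 20,519.5 ÷ 0.782 ≈ 26,239.8 litres.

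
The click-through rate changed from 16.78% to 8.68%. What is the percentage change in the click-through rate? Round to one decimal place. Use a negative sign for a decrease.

The change is 8.68 − 16.78 = -8.10 percentage points.
Relative to the original 16.78%, that is -8.10 ÷ 16.78 ≈ -48.3%.

-48.3%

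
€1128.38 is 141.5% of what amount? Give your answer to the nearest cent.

€797.44

€1128.38 ÷ 1.415 ≈ €797.44.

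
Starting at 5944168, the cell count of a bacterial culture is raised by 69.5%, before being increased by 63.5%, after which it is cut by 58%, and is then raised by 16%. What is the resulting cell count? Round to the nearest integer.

8025753

After the 69.5% increase: 5944168 × 1.695 = 10075364.76.
Apply the 63.5% increase: 10075364.76 × 1.635 = 16473221.3826.
Apply the 58% decrease: 16473221.3826 × 0.42 = 6918752.980692.
Apply the 16% increase: 6918752.980692 × 1.16 = 8025753.45760272 ≈ 8025753.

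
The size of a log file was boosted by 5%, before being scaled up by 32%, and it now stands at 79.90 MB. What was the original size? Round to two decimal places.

57.65 MB

Undoing the 32% increase: 79.90 ÷ 1.32 ≈ 60.530303.
Undoing the 5% increase: 60.530303 ÷ 1.05 ≈ 57.65 MB.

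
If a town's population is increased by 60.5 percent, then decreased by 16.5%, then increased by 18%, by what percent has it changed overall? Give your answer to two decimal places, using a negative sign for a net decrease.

58.14%

The combined multiplier is 1.605 × 0.835 × 1.18 = 1.5814065.
That corresponds to an increase of 58.14%.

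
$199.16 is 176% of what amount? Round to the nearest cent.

$113.16

$199.16 ÷ 1.76 ≈ $113.16.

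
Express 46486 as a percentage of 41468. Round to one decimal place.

46486 ÷ 41468 ≈ 112.1%.

112.1%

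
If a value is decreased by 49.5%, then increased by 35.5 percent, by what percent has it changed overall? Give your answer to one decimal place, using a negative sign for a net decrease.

The combined multiplier is 0.505 × 1.355 = 0.684275.
That corresponds to a decrease of 31.6%.

-31.6%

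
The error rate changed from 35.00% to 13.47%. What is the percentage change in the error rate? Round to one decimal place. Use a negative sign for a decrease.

-61.5%

The change is 13.47 − 35.00 = -21.53 percentage points.
Relative to the original 35.00%, that is -21.53 ÷ 35.00 ≈ -61.5%.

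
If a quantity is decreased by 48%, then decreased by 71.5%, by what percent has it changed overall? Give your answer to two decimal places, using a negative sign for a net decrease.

The combined multiplier is 0.52 × 0.285 = 0.1482.
That corresponds to a decrease of 85.18%.

-85.18%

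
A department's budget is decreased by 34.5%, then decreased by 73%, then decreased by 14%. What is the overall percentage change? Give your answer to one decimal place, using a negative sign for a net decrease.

The combined multiplier is 0.655 × 0.27 × 0.86 = 0.152091.
That corresponds to a decrease of 84.8%.

-84.8%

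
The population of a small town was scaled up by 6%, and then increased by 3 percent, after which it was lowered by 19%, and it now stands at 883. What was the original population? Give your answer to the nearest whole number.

998

The overall multiplier applied was 1.06 × 1.03 × 0.81 = 0.884358.
So the original population was 883 ÷ 0.884358 ≈ 998.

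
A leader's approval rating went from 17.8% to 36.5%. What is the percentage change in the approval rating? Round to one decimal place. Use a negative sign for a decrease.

The change is 36.5 − 17.8 = 18.7 percentage points.
Relative to the original 17.8%, that is 18.7 ÷ 17.8 ≈ 105.1%.

105.1%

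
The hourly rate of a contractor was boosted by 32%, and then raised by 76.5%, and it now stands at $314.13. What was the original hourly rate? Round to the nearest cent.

$134.83

Undoing the 76.5% increase: $314.13 ÷ 1.765 ≈ $177.977337.
Undoing the 32% increase: $177.977337 ÷ 1.32 ≈ $134.83.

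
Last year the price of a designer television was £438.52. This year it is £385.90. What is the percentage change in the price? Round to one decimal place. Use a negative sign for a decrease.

Change: £385.90 − £438.52 = -£52.62.
Relative to the original: -£52.62 ÷ £438.52 ≈ -12.0%.

-12.0%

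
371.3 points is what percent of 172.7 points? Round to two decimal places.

215.00%

371.3 points ÷ 172.7 points ≈ 215.00%.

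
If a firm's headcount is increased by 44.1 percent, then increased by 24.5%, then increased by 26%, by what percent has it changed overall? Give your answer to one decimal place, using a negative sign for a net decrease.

The combined multiplier is 1.441 × 1.245 × 1.26 = 2.2604967.
That corresponds to an increase of 126.0%.

126.0%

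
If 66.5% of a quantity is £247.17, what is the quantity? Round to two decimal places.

£247.17 ÷ 0.665 ≈ £371.68.

£371.68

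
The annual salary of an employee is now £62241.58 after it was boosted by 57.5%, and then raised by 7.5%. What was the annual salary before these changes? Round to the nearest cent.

Undoing the 7.5% increase: £62241.58 ÷ 1.075 ≈ £57899.144186.
Undoing the 57.5% increase: £57899.144186 ÷ 1.575 ≈ £36761.36.

£36761.36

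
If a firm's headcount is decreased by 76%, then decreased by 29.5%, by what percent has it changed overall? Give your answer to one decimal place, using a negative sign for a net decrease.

-83.1%

A 76% decrease multiplies by 0.24.
Then a 29.5% decrease: 0.24 × 0.705 = 0.1692.
Overall factor 0.1692, i.e. -83.1%.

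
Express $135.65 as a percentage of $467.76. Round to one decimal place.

29.0%

$135.65 ÷ $467.76 ≈ 29.0%.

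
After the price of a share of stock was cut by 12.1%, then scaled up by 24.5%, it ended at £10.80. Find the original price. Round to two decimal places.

£9.87

Undoing the 24.5% increase: £10.80 ÷ 1.245 ≈ £8.674699.
Undoing the 12.1% decrease: £8.674699 ÷ 0.879 ≈ £9.87.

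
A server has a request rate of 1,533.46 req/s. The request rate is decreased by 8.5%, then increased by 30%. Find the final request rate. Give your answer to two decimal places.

Each change multiplies by a factor: 0.915 × 1.3 = 1.1895.
1,533.46 × 1.1895 = 1824.05067 ≈ 1,824.05.

1,824.05 req/s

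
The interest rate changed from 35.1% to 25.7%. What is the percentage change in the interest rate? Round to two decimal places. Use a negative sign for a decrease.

-26.78%

The change is 25.7 − 35.1 = -9.4 percentage points.
Relative to the original 35.1%, that is -9.4 ÷ 35.1 ≈ -26.78%.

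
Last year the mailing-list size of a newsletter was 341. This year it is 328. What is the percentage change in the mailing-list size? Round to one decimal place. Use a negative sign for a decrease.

-3.8%

Change: 328 − 341 = -13.
Relative to the original: -13 ÷ 341 ≈ -3.8%.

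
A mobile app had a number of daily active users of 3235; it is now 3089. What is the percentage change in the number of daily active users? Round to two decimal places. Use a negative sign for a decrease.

-4.51%

Change: 3089 − 3235 = -146.
Relative to the original: -146 ÷ 3235 ≈ -4.51%.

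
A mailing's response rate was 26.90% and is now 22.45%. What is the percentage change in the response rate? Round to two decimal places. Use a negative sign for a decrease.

-16.54%

The change is 22.45 − 26.90 = -4.45 percentage points.
Relative to the original 26.90%, that is -4.45 ÷ 26.90 ≈ -16.54%.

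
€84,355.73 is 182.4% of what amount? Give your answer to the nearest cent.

€84,355.73 ÷ 1.824 ≈ €46,247.66.

€46,247.66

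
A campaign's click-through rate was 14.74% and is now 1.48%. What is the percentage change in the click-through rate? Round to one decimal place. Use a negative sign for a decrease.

-90.0%

The change is 1.48 − 14.74 = -13.26 percentage points.
Relative to the original 14.74%, that is -13.26 ÷ 14.74 ≈ -90.0%.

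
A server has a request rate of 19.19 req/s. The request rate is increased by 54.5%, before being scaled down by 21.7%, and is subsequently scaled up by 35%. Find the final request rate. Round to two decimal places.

After the 54.5% increase: 19.19 × 1.545 = 29.64855.
After the 21.7% decrease: 29.64855 × 0.783 = 23.21481465.
35% increase: 23.21481465 × 1.35 = 31.3399997775 ≈ 31.34.

31.34 req/s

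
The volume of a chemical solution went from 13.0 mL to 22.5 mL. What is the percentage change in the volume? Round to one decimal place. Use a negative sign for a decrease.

73.1%

Change: 22.5 − 13.0 = 9.5.
Relative to the original: 9.5 ÷ 13.0 ≈ 73.1%.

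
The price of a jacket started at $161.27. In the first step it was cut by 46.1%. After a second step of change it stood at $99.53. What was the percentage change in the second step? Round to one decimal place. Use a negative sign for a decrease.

After the first step: $161.27 × 0.539 = $86.92453.
Second-step multiplier: $99.53 ÷ $86.92453 ≈ 1.14502.
That is a change of 14.5%.

14.5%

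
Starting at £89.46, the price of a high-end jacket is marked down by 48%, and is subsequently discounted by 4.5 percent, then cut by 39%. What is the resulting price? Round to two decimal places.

£27.10

48% decrease: £89.46 × 0.52 = £46.5192.
Apply the 4.5% decrease: £46.5192 × 0.955 = £44.425836.
39% decrease: £44.425836 × 0.61 = £27.09975996 ≈ £27.10.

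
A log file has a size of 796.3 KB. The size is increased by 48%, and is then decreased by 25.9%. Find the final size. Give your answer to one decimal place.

873.3 KB

Each change multiplies by a factor: 1.48 × 0.741 = 1.09668.
796.3 × 1.09668 = 873.286284 ≈ 873.3.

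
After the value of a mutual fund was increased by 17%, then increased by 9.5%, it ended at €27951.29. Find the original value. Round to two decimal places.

€21817.34

Undoing the 9.5% increase: €27951.29 ÷ 1.095 ≈ €25526.292237.
Undoing the 17% increase: €25526.292237 ÷ 1.17 ≈ €21817.34.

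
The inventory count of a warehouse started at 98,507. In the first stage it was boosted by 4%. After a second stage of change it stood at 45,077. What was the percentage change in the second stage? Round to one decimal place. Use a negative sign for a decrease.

After the first stage: 98,507 × 1.04 = 102447.28.
Second-stage multiplier: 45,077 ÷ 102447.28 ≈ 0.44.
That is a change of -56.0%.

-56.0%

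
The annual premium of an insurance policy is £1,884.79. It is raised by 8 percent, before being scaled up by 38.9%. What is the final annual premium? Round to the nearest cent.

£2,827.41

After the 8% increase: £1,884.79 × 1.08 = £2035.5732.
Apply the 38.9% increase: £2035.5732 × 1.389 = £2827.4111748 ≈ £2,827.41.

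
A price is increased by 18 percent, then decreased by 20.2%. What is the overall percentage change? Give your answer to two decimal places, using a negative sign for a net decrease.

-5.84%

The combined multiplier is 1.18 × 0.798 = 0.94164.
That corresponds to a decrease of 5.84%.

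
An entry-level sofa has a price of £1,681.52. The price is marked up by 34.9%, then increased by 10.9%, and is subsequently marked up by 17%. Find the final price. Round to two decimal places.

After the 34.9% increase: £1,681.52 × 1.349 = £2268.37048.
After the 10.9% increase: £2268.37048 × 1.109 = £2515.62286232.
Apply the 17% increase: £2515.62286232 × 1.17 = £2943.2787489144 ≈ £2,943.28.

£2,943.28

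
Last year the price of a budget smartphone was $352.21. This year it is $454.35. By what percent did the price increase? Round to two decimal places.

29.00%

Change: $454.35 − $352.21 = $102.14.
Relative to the original: $102.14 ÷ $352.21 ≈ 29.00%.
So the price increased by 29.00%.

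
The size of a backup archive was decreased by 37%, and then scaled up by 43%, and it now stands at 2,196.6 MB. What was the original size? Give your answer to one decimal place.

2,438.2 MB

Undoing the 43% increase: 2,196.6 ÷ 1.43 ≈ 1536.083916.
Undoing the 37% decrease: 1536.083916 ÷ 0.63 ≈ 2,438.2 MB.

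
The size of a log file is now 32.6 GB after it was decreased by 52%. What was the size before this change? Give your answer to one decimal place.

The overall multiplier applied was 0.48.
So the original size was 32.6 ÷ 0.48 ≈ 67.9 GB.

67.9 GB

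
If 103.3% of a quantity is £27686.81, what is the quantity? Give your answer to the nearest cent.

£27686.81 ÷ 1.033 ≈ £26802.33.

£26802.33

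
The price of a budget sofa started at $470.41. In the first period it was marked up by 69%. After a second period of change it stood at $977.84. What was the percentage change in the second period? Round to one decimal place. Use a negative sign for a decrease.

23.0%

After the first period: $470.41 × 1.69 = $794.9929.
Second-period multiplier: $977.84 ÷ $794.9929 ≈ 1.23.
That is a change of 23.0%.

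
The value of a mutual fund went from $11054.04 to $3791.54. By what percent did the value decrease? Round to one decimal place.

65.7%

Change: $3791.54 − $11054.04 = -$7262.50.
Relative to the original: -$7262.50 ÷ $11054.04 ≈ -65.7%.
So the value decreased by 65.7%.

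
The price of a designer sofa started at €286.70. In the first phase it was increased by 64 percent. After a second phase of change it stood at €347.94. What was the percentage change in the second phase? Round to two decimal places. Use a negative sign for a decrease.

After the first phase: €286.70 × 1.64 = €470.188.
Second-phase multiplier: €347.94 ÷ €470.188 ≈ 0.740002.
That is a change of -26.00%.

-26.00%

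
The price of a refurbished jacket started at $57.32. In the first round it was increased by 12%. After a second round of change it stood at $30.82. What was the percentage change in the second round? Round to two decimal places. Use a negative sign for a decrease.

After the first round: $57.32 × 1.12 = $64.1984.
Second-round multiplier: $30.82 ÷ $64.1984 ≈ 0.480074.
That is a change of -51.99%.

-51.99%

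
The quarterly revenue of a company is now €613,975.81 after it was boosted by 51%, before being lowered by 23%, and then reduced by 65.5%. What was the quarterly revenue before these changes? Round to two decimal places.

€1,530,609.81

The overall multiplier applied was 1.51 × 0.77 × 0.345 = 0.4011315.
So the original quarterly revenue was €613,975.81 ÷ 0.4011315 ≈ €1,530,609.81.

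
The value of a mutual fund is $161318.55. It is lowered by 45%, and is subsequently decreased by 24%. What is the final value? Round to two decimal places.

Each change multiplies by a factor: 0.55 × 0.76 = 0.418.
$161318.55 × 0.418 = $67431.1539 ≈ $67431.15.

$67431.15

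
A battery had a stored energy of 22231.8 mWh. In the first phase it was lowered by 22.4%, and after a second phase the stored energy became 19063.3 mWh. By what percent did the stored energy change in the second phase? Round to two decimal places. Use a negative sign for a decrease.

10.50%

After the first phase: 22231.8 × 0.776 = 17251.8768.
Second-phase multiplier: 19063.3 ÷ 17251.8768 ≈ 1.104999.
That is a change of 10.50%.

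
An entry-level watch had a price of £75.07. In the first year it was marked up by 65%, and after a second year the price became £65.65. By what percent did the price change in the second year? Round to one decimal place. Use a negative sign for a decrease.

After the first year: £75.07 × 1.65 = £123.8655.
Second-year multiplier: £65.65 ÷ £123.8655 ≈ 0.53001.
That is a change of -47.0%.

-47.0%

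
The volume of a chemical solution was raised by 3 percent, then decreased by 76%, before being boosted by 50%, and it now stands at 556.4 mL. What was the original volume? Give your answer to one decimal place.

Undoing the 50% increase: 556.4 ÷ 1.5 ≈ 370.933333.
Undoing the 76% decrease: 370.933333 ÷ 0.24 ≈ 1545.555554.
Undoing the 3% increase: 1545.555554 ÷ 1.03 ≈ 1,500.5 mL.

1,500.5 mL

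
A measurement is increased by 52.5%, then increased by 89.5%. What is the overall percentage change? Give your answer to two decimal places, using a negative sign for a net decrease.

The combined multiplier is 1.525 × 1.895 = 2.889875.
That corresponds to an increase of 188.99%.

188.99%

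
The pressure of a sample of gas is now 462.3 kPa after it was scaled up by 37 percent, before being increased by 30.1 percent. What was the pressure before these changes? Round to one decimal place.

259.4 kPa

The overall multiplier applied was 1.37 × 1.301 = 1.78237.
So the original pressure was 462.3 ÷ 1.78237 ≈ 259.4 kPa.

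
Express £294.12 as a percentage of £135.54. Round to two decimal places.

£294.12 ÷ £135.54 ≈ 217.00%.

217.00%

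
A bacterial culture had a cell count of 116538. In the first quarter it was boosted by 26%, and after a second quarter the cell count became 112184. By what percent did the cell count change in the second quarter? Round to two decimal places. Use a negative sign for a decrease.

After the first quarter: 116538 × 1.26 = 146837.88.
Second-quarter multiplier: 112184 ÷ 146837.88 ≈ 0.763999.
That is a change of -23.60%.

-23.60%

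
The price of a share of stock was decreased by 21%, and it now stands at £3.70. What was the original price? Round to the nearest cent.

£4.68

The overall multiplier applied was 0.79.
So the original price was £3.70 ÷ 0.79 ≈ £4.68.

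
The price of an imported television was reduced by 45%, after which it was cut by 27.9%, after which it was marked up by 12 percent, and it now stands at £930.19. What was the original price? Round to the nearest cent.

The overall multiplier applied was 0.55 × 0.721 × 1.12 = 0.444136.
So the original price was £930.19 ÷ 0.444136 ≈ £2094.38.

£2094.38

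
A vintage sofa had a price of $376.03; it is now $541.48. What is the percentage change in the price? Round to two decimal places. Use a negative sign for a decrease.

44.00%

Change: $541.48 − $376.03 = $165.45.
Relative to the original: $165.45 ÷ $376.03 ≈ 44.00%.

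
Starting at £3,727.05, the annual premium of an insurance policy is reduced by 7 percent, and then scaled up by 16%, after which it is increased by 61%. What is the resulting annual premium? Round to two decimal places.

7% decrease: £3,727.05 × 0.93 = £3466.1565.
After the 16% increase: £3466.1565 × 1.16 = £4020.74154.
61% increase: £4020.74154 × 1.61 = £6473.3938794 ≈ £6,473.39.

£6,473.39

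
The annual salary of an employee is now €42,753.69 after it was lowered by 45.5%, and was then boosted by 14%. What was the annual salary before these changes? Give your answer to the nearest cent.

The overall multiplier applied was 0.545 × 1.14 = 0.6213.
So the original annual salary was €42,753.69 ÷ 0.6213 ≈ €68,813.28.

€68,813.28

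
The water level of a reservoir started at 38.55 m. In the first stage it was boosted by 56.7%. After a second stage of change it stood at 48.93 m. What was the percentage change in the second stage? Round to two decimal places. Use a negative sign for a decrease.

-19.00%

After the first stage: 38.55 × 1.567 = 60.40785.
Second-stage multiplier: 48.93 ÷ 60.40785 ≈ 0.809994.
That is a change of -19.00%.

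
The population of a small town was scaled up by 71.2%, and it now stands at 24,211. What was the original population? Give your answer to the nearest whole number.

14,142

The overall multiplier applied was 1.712.
So the original population was 24,211 ÷ 1.712 ≈ 14,142.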